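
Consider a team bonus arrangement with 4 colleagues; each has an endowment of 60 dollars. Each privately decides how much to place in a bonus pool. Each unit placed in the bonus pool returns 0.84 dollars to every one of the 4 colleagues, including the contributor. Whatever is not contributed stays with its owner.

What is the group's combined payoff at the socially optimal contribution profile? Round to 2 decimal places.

806.40 dollars

Each contributed unit returns 3.360 to the group as a whole (0.84 to each of 4 players), which exceeds 1, so the social optimum is full contribution: group total = 3.360 × 240 = 806.40.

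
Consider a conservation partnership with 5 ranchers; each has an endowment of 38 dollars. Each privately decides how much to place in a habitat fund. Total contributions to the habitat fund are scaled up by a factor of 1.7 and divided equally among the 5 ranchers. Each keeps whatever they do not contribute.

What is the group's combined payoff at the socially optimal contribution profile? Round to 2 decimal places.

Each contributed unit returns 1.700 to the group as a whole (0.3400 to each of 5 players), which exceeds 1, so the social optimum is full contribution: group total = 1.700 × 190 = 323.00.

323.00 dollars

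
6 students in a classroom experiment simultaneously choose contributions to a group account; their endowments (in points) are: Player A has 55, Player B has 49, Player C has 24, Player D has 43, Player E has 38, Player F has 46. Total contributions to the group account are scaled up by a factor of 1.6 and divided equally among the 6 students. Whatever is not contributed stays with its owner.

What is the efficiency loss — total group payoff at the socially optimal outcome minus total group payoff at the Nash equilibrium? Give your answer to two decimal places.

The private return per contributed unit is 1.6/6 = 0.2667 < 1 for every player regardless of endowment, so the Nash equilibrium is zero contribution and the group total is Σ E_j = 55 + 49 + 24 + 43 + 38 + 46 = 255.
Each contributed unit returns 1.600 to the group, so the social optimum is full contribution by everyone: group total = 1.600 × 255 = 408.00.
Efficiency loss = (1.600 − 1) × 255 = 153.00.

153.00 points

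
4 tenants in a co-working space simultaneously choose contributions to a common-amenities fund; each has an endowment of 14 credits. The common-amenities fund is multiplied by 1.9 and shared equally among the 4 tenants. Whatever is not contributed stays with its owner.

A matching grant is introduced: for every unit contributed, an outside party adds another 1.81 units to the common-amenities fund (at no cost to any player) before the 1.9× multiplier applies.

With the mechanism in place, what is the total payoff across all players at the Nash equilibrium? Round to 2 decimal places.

Under the mechanism each unit contributed yields 1.9 × 2.81 / 4 = 1.3348 back to its contributor per unit of net cost, which exceeds 1, making full contribution the dominant choice for everyone.
So the Nash equilibrium is full contribution by all 4; the group earns 1.9 × 2.81 × 56 = 298.98.

298.98 credits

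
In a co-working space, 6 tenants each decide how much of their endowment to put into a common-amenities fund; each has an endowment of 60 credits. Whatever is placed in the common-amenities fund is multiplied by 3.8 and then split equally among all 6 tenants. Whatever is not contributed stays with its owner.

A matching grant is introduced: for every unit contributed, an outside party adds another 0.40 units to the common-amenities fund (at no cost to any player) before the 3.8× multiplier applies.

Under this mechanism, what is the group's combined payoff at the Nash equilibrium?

360.00 credits

The effective private return is 3.8 × 1.40 / 6 = 0.8867, which is still under 1, so the mechanism doesn't change anyone's dominant strategy: zero contribution.
At the Nash equilibrium no one contributes; group total payoff = 6 × 60 = 360.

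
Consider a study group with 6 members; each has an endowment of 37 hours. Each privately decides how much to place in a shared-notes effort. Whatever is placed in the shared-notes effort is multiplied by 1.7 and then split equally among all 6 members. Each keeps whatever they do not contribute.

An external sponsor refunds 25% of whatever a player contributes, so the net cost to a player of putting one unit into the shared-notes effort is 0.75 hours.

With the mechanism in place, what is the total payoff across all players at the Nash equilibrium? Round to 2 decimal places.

The effective private return is (1.7/6) / 0.75 = 0.3778, which is still under 1, so the mechanism doesn't change anyone's dominant strategy: zero contribution.
Everyone keeps their endowment and the group total is 6 × 37 = 222.

222.00 hours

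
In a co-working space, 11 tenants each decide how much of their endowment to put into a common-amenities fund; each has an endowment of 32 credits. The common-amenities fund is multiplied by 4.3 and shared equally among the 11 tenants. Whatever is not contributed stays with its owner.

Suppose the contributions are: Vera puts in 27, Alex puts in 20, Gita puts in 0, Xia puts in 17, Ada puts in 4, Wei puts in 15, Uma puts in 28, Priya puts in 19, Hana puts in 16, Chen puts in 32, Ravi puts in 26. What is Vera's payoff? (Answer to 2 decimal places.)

Total contributed: 27 + 20 + 0 + 17 + 4 + 15 + 28 + 19 + 16 + 32 + 26 = 204.
Each receives 4.3 × 204 / 11 = 79.75 from the common-amenities fund.
Vera keeps 32 − 27 = 5, so Vera's payoff is 5 + 79.75 = 84.75.

84.75 credits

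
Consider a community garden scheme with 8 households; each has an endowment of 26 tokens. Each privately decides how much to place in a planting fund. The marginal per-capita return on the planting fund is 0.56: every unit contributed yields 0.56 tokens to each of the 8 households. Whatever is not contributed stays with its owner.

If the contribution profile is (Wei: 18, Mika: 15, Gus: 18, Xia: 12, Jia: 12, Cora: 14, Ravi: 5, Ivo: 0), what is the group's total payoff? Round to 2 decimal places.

Total contributed: 18 + 15 + 18 + 12 + 12 + 14 + 5 + 0 = 94; total kept: 8 × 26 − 94 = 114.
The planting fund pays out 0.56 × 8 × 94 = 421.12 in aggregate.
Group total = 114 + 421.12 = 535.12.

535.12 tokens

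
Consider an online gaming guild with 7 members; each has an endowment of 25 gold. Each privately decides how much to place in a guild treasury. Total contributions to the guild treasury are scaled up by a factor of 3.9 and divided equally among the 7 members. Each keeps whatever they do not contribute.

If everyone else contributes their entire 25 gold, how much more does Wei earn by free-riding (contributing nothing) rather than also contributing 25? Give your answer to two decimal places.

Switching from a contribution of 25 to 0 lets Wei keep an extra 25 gold, but lowers the guild treasury by 25, which costs Wei their own share of that drop: 3.9/7 × 25 = 13.93.
Net gain = 25 − 13.93 = 11.07. The private return per contributed unit (0.5571) is below 1, so free-riding is indeed the best response regardless of what the others do.

11.07 gold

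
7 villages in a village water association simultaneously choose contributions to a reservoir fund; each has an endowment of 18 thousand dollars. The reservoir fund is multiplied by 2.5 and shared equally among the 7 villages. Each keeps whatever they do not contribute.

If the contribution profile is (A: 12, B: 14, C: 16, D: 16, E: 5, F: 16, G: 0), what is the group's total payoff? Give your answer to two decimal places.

244.50 thousand dollars

Total contributed: 12 + 14 + 16 + 16 + 5 + 16 + 0 = 79; total kept: 7 × 18 − 79 = 47.
The reservoir fund pays out 2.5 × 79 = 197.50 in aggregate.
Group total = 47 + 197.50 = 244.50.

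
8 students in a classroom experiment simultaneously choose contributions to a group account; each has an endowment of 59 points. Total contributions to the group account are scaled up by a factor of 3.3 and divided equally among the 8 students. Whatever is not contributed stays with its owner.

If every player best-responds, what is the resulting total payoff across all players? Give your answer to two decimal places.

Each contributed unit returns 3.3/8 = 0.4125 to its contributor — below 1 — so contributing 0 is dominant for every player. At the Nash equilibrium everyone keeps their 59, and the group total is 8 × 59 = 472.

472.00 points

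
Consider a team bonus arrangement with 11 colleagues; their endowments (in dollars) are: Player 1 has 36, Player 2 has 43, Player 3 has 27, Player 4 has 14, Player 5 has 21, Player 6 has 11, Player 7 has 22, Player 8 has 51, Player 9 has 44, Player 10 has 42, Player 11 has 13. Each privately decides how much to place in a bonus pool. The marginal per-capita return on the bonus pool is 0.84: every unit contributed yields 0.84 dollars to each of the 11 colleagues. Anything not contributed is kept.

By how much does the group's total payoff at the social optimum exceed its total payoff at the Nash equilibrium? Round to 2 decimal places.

2669.76 dollars

The private return per contributed unit is 0.84 < 1 for everyone, so the Nash equilibrium is zero contribution and the group total is Σ E_j = 36 + 43 + 27 + 14 + 21 + 11 + 22 + 51 + 44 + 42 + 13 = 324.
Each contributed unit returns 9.240 to the group, so the social optimum is full contribution by everyone: group total = 9.240 × 324 = 2993.76.
Efficiency loss = (9.240 − 1) × 324 = 2669.76.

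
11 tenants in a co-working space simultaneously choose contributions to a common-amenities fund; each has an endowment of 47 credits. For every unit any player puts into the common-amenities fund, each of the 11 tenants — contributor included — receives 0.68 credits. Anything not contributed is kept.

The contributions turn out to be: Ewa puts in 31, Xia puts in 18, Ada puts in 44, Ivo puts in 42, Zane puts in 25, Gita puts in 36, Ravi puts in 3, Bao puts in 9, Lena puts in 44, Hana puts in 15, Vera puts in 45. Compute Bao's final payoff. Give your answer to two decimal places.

Total contributed: 31 + 18 + 44 + 42 + 25 + 36 + 3 + 9 + 44 + 15 + 45 = 312.
Each receives 0.68 × 312 = 212.16 from the common-amenities fund.
Bao keeps 47 − 9 = 38, so Bao's payoff is 38 + 212.16 = 250.16.

250.16 credits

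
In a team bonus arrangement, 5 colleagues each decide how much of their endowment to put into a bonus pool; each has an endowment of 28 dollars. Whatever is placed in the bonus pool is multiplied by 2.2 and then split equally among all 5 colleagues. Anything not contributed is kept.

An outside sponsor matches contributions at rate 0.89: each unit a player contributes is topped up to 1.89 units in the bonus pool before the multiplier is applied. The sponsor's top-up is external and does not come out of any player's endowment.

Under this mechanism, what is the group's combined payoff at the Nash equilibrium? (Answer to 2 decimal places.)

140.00 dollars

Even with the mechanism, each unit contributed returns only 2.2 × 1.89 / 5 = 0.8316 per unit of net cost, so contributing nothing is still dominant.
At the Nash equilibrium no one contributes; group total payoff = 5 × 28 = 140.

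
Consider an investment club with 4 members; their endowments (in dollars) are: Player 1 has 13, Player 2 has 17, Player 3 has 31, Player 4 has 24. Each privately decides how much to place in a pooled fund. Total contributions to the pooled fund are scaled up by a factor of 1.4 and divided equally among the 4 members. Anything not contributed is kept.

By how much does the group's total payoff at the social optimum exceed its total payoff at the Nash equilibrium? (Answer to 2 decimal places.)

The private return per contributed unit is 1.4/4 = 0.3500 < 1 for every player regardless of endowment, so the Nash equilibrium is zero contribution and the group total is Σ E_j = 13 + 17 + 31 + 24 = 85.
Each contributed unit returns 1.400 to the group, so the social optimum is full contribution by everyone: group total = 1.400 × 85 = 119.00.
Efficiency loss = (1.400 − 1) × 85 = 34.00.

34.00 dollars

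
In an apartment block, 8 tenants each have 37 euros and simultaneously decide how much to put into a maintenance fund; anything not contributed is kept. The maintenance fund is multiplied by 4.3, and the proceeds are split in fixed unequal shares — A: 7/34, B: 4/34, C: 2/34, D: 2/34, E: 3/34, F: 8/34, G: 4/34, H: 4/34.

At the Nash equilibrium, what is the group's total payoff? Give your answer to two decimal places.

418.10 euros

A player with share s gets back 4.3·s per unit contributed, so full contribution is dominant for anyone with s > 1/4.3 = 0.2326 and zero contribution is dominant for anyone below.
Only F (8/34) clears that bar, contributing 37; the remaining 7 contribute 0. Total contributed: 37.
The maintenance fund pays out 4.3 × 37 = 159.10 in total (split across the unequal shares, but the aggregate is all that matters for the group sum).
The 7 free-riders keep 37 each, adding 259. Group total = 259 + 159.10 = 418.10.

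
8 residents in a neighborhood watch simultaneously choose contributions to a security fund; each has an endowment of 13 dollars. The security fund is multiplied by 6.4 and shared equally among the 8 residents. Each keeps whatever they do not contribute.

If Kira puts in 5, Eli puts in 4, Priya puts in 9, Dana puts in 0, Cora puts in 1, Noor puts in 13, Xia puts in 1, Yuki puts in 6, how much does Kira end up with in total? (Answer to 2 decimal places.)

39.20 dollars

Total contributed: 5 + 4 + 9 + 0 + 1 + 13 + 1 + 6 = 39.
Each receives 6.4 × 39 / 8 = 31.20 from the security fund.
Kira keeps 13 − 5 = 8, so Kira's payoff is 8 + 31.20 = 39.20.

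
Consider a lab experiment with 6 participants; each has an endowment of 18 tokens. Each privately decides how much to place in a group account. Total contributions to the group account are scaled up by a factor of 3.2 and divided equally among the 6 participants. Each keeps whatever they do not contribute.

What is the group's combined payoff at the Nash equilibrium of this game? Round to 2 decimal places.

108.00 tokens

Each contributed unit returns 3.2/6 = 0.5333 to its contributor — below 1 — so contributing 0 is dominant for every player. At the Nash equilibrium everyone keeps their 18, and the group total is 6 × 18 = 108.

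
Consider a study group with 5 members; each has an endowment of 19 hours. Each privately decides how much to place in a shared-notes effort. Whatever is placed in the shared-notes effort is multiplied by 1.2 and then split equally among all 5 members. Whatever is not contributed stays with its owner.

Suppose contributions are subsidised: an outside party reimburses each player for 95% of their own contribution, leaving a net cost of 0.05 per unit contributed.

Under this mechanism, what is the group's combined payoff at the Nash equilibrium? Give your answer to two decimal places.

The effective private return per unit is now (1.2/5) / 0.05 = 4.8000 > 1, so every player's dominant strategy flips to full contribution.
So the Nash equilibrium is full contribution by all 5; the group earns 5 × (19 × 0.95 + 1.2 × 19) = 204.25.

204.25 hours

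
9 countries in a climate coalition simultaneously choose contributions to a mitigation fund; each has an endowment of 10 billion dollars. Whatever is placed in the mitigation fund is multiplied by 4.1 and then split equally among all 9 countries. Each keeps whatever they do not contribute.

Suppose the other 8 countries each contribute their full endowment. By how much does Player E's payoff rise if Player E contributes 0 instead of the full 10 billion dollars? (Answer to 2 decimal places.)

Switching from a contribution of 10 to 0 lets Player E keep an extra 10 billion dollars, but lowers the mitigation fund by 10, which costs Player E their own share of that drop: 4.1/9 × 10 = 4.56.
Net gain = 10 − 4.56 = 5.44. The private return per contributed unit (0.4556) is below 1, so free-riding is indeed the best response regardless of what the others do.

5.44 billion dollars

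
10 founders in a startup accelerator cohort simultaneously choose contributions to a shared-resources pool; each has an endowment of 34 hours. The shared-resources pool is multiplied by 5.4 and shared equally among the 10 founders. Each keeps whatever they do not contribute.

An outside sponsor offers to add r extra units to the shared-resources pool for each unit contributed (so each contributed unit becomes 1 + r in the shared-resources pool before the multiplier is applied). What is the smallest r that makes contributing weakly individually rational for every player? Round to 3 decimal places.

0.852

With matching at rate r, one contributed unit becomes (1 + r) in the shared-resources pool and returns 5.4 × (1 + r) / 10 to the contributor.
Setting this equal to 1: 1 + r = 10/5.4 = 1.8519.
So the minimum matching rate is r = 1.8519 − 1 = 0.852.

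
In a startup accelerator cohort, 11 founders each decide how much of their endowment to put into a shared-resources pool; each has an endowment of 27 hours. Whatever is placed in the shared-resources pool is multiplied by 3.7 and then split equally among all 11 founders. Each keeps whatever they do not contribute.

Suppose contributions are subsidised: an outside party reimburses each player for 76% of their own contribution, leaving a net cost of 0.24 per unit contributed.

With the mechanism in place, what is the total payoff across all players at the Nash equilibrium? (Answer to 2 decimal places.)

1324.62 hours

The effective private return per unit is now (3.7/11) / 0.24 = 1.4015 > 1, so every player's dominant strategy flips to full contribution.
At the Nash equilibrium everyone contributes 27. Group total payoff = 11 × (27 × 0.76 + 3.7 × 27) = 1324.62.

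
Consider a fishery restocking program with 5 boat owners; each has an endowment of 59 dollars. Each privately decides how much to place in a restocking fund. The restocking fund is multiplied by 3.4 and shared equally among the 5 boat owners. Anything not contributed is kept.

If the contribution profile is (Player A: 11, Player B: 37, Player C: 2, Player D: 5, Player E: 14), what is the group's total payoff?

Total contributed: 11 + 37 + 2 + 5 + 14 = 69; total kept: 5 × 59 − 69 = 226.
The restocking fund pays out 3.4 × 69 = 234.60 in aggregate.
Group total = 226 + 234.60 = 460.60.

460.60 dollars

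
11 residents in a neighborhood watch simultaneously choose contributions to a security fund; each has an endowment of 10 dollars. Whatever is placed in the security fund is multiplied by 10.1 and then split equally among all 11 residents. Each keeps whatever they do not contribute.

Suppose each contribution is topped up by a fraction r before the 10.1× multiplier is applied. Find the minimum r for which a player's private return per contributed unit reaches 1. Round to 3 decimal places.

0.089

With matching at rate r, one contributed unit becomes (1 + r) in the security fund and returns 10.1 × (1 + r) / 11 to the contributor.
Setting this equal to 1: 1 + r = 11/10.1 = 1.0891.
So the minimum matching rate is r = 1.0891 − 1 = 0.089.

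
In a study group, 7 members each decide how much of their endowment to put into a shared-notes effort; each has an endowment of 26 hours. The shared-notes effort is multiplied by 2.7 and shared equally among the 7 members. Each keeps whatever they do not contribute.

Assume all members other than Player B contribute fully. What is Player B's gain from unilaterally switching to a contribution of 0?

15.97 hours

Switching from a contribution of 26 to 0 lets Player B keep an extra 26 hours, but lowers the shared-notes effort by 26, which costs Player B their own share of that drop: 2.7/7 × 26 = 10.03.
Net gain = 26 − 10.03 = 15.97. The private return per contributed unit (0.3857) is below 1, so free-riding is indeed the best response regardless of what the others do.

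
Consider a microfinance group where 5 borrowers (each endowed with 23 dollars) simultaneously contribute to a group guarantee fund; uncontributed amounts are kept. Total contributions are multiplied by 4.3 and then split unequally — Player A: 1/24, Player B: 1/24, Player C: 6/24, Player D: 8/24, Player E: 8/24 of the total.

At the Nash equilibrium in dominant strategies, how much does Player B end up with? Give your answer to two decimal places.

35.36 dollars

Player j's private return per contributed unit is 4.3 × (j's share). Contributing is weakly dominant for j when that share is at least 1/4.3 = 0.2326, and contributing 0 is dominant otherwise.
Player C, Player D and Player E are above the threshold, contributing 23 each; the remaining 2 contribute 0. Total contributed: 69.
Player B keeps 23 and receives 4.3 × 69 × 1/24 = 12.36 from the group guarantee fund, for a payoff of 35.36.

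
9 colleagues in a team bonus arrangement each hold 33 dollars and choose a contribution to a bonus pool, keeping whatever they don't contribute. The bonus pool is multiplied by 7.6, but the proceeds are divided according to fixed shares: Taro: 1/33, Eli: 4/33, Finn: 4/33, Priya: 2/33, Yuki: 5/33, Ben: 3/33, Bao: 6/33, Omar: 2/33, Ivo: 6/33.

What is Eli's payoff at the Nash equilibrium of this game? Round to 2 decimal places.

Player j's private return per contributed unit is 7.6 × (j's share). Contributing is weakly dominant for j when that share is at least 1/7.6 = 0.1316, and contributing 0 is dominant otherwise.
The shares above 0.1316 belong to Yuki, Bao and Ivo, contributing 33 each; the remaining 6 contribute 0. Total contributed: 99.
Eli keeps 33 and receives 7.6 × 99 × 4/33 = 91.20 from the bonus pool, for a payoff of 124.20.

124.20 dollars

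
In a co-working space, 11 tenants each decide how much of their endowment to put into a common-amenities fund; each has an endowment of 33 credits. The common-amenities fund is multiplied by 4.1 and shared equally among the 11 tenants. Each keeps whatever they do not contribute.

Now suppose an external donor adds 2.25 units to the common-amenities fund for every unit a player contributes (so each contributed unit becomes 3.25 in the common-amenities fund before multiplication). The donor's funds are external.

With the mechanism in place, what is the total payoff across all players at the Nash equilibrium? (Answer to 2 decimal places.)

4836.98 credits

Under the mechanism each unit contributed yields 4.1 × 3.25 / 11 = 1.2114 back to its contributor per unit of net cost, which exceeds 1, making full contribution the dominant choice for everyone.
At the Nash equilibrium everyone contributes 33. Group total payoff = 4.1 × 3.25 × 363 = 4836.98.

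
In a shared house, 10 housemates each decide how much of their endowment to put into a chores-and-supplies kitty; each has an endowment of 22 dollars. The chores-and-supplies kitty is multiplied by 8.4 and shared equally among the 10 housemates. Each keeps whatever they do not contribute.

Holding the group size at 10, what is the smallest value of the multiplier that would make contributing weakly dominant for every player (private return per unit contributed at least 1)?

A contributed unit returns (multiplier)/10 to its contributor.
This reaches 1 exactly when the multiplier is 10.

10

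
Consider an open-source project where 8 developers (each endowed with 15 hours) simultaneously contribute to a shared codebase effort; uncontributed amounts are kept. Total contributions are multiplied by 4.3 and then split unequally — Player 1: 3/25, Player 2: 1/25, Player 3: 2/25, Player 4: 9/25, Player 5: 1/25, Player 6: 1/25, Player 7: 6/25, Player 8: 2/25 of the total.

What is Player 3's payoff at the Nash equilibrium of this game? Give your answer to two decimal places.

A player with share s gets back 4.3·s per unit contributed, so full contribution is dominant for anyone with s > 1/4.3 = 0.2326 and zero contribution is dominant for anyone below.
Player 4 and Player 7 are above the threshold, contributing 15 each; the remaining 6 contribute 0. Total contributed: 30.
Player 3 keeps 15 and receives 4.3 × 30 × 2/25 = 10.32 from the shared codebase effort, for a payoff of 25.32.

25.32 hours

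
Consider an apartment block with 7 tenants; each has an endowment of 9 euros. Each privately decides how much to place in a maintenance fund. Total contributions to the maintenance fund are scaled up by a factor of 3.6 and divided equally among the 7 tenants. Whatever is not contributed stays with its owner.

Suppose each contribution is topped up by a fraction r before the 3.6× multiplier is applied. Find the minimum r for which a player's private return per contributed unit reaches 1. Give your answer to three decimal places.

With matching at rate r, one contributed unit becomes (1 + r) in the maintenance fund and returns 3.6 × (1 + r) / 7 to the contributor.
Setting this equal to 1: 1 + r = 7/3.6 = 1.9444.
So the minimum matching rate is r = 1.9444 − 1 = 0.944.

0.944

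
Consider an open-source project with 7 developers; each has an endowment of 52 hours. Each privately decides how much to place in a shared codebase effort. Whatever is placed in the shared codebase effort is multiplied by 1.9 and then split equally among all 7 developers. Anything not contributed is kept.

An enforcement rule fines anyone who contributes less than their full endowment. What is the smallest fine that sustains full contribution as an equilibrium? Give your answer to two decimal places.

Given the others contribute fully, the best deviation is to contribute 0 (any partial contribution still incurs the fine and gives up units whose private return 0.2714 is below 1).
Deviating from 52 to 0 saves 52 hours but forfeits the deviator's share of the drop in the shared codebase effort: 1.9/7 × 52 = 14.11.
So the deviation gain is 52 − 14.11 = 37.89, and the fine must be at least 37.89 hours to wipe it out.

37.89 hours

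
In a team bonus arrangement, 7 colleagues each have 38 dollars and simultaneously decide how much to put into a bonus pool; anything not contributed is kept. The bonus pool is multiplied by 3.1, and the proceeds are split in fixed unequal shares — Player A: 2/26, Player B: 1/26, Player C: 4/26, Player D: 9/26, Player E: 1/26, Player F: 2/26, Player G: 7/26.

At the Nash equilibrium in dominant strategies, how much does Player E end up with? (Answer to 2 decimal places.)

Player j's private return per contributed unit is 3.1 × (j's share). Contributing is weakly dominant for j when that share is at least 1/3.1 = 0.3226, and contributing 0 is dominant otherwise.
The only share above 0.3226 is Player D's 9/26, contributing 38; the remaining 6 contribute 0. Total contributed: 38.
Player E keeps 38 and receives 3.1 × 38 × 1/26 = 4.53 from the bonus pool, for a payoff of 42.53.

42.53 dollars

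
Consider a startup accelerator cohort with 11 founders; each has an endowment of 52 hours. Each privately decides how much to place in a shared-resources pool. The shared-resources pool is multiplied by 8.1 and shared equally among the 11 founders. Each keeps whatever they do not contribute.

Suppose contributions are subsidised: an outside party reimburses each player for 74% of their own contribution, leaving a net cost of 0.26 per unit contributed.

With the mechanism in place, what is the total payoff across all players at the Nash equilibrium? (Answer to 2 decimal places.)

5056.48 hours

With the mechanism, a contributed unit returns (8.1/11) / 0.26 = 2.8322 per unit of net cost to the contributor — now above 1 — so contributing fully is weakly dominant for every player.
So the Nash equilibrium is full contribution by all 11; the group earns 11 × (52 × 0.74 + 8.1 × 52) = 5056.48.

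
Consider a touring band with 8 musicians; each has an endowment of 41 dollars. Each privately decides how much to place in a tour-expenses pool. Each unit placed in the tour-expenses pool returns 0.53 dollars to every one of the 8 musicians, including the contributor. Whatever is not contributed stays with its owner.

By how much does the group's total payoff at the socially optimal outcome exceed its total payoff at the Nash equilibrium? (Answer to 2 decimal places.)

1062.72 dollars

The private return per contributed unit is 0.53 < 1, so contributing 0 is dominant for every player. At the Nash equilibrium everyone keeps their 41, and the group total is 8 × 41 = 328.
Each contributed unit returns 4.240 to the group as a whole (0.53 to each of 8 players), which exceeds 1, so the social optimum is full contribution: group total = 4.240 × 328 = 1390.72.
Efficiency loss = 1390.72 − 328 = 1062.72.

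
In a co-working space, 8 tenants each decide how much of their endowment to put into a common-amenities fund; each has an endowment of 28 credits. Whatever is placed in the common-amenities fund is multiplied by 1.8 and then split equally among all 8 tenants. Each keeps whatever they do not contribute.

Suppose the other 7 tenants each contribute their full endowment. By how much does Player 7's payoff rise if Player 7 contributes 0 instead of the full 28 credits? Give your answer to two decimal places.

21.70 credits

Switching from a contribution of 28 to 0 lets Player 7 keep an extra 28 credits, but lowers the common-amenities fund by 28, which costs Player 7 their own share of that drop: 1.8/8 × 28 = 6.30.
Net gain = 28 − 6.30 = 21.70. The private return per contributed unit (0.2250) is below 1, so free-riding is indeed the best response regardless of what the others do.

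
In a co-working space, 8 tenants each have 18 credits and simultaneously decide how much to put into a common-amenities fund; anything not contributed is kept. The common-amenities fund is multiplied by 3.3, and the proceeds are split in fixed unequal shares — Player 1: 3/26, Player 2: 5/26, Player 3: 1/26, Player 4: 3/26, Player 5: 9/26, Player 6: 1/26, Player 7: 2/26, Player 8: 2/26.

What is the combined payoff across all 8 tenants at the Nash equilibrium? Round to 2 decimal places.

Each unit j contributes comes back to j as 3.3 × (j's share), so j prefers to contribute only if that share exceeds 1/3.3 = 0.3030; otherwise keeping the unit dominates.
Only Player 5 (9/26) clears that bar, contributing 18; the remaining 7 contribute 0. Total contributed: 18.
The common-amenities fund pays out 3.3 × 18 = 59.40 in total (split across the unequal shares, but the aggregate is all that matters for the group sum).
The 7 free-riders keep 18 each, adding 126. Group total = 126 + 59.40 = 185.40.

185.40 credits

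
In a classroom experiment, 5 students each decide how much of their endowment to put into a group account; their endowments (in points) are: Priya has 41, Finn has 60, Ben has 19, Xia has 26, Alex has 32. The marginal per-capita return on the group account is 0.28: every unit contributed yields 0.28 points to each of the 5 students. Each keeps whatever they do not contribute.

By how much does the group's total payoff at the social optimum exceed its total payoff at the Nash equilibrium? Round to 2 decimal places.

71.20 points

The private return per contributed unit is 0.28 < 1 for everyone, so the Nash equilibrium is zero contribution and the group total is Σ E_j = 41 + 60 + 19 + 26 + 32 = 178.
Each contributed unit returns 1.400 to the group, so the social optimum is full contribution by everyone: group total = 1.400 × 178 = 249.20.
Efficiency loss = (1.400 − 1) × 178 = 71.20.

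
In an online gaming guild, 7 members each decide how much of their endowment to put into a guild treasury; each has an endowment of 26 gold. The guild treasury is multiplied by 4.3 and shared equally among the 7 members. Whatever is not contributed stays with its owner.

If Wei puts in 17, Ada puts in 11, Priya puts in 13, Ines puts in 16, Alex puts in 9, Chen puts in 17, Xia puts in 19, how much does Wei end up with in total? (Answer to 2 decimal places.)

Total contributed: 17 + 11 + 13 + 16 + 9 + 17 + 19 = 102.
Each receives 4.3 × 102 / 7 = 62.66 from the guild treasury.
Wei keeps 26 − 17 = 9, so Wei's payoff is 9 + 62.66 = 71.66.

71.66 gold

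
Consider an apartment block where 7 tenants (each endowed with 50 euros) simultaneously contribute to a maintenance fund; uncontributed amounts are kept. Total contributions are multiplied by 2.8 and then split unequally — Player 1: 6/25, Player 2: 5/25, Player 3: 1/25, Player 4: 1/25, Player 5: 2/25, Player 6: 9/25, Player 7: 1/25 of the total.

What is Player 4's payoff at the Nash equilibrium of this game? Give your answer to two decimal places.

55.60 euros

For player j, contributing a unit is worthwhile iff 2.8 × (j's share) ≥ 1, i.e. iff j's share is at least 0.3571.
Player 6 alone (share 9/25) is above the threshold, contributing 50; the remaining 6 contribute 0. Total contributed: 50.
Player 4 keeps 50 and receives 2.8 × 50 × 1/25 = 5.60 from the maintenance fund, for a payoff of 55.60.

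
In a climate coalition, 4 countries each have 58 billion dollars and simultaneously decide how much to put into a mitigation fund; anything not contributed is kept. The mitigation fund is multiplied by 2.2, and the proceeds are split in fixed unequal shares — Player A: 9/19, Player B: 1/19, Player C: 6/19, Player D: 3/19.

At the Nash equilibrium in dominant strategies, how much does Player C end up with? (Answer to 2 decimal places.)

98.29 billion dollars

Player j's private return per contributed unit is 2.2 × (j's share). Contributing is weakly dominant for j when that share is at least 1/2.2 = 0.4545, and contributing 0 is dominant otherwise.
Only Player A (9/19) clears that bar, contributing 58; the remaining 3 contribute 0. Total contributed: 58.
Player C keeps 58 and receives 2.2 × 58 × 6/19 = 40.29 from the mitigation fund, for a payoff of 98.29.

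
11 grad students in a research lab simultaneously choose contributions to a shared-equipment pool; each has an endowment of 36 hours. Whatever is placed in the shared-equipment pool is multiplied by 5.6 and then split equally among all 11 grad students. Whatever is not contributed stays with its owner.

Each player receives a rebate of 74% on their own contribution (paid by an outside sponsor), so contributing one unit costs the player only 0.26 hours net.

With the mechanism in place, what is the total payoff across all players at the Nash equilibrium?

Under the mechanism each unit contributed yields (5.6/11) / 0.26 = 1.9580 back to its contributor per unit of net cost, which exceeds 1, making full contribution the dominant choice for everyone.
So the Nash equilibrium is full contribution by all 11; the group earns 11 × (36 × 0.74 + 5.6 × 36) = 2510.64.

2510.64 hours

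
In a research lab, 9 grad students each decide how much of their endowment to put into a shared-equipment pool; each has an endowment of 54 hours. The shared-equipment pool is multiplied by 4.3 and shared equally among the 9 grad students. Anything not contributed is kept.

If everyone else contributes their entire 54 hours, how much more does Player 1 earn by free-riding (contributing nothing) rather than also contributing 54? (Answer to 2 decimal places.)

Switching from a contribution of 54 to 0 lets Player 1 keep an extra 54 hours, but lowers the shared-equipment pool by 54, which costs Player 1 their own share of that drop: 4.3/9 × 54 = 25.80.
Net gain = 54 − 25.80 = 28.20. The private return per contributed unit (0.4778) is below 1, so free-riding is indeed the best response regardless of what the others do.

28.20 hours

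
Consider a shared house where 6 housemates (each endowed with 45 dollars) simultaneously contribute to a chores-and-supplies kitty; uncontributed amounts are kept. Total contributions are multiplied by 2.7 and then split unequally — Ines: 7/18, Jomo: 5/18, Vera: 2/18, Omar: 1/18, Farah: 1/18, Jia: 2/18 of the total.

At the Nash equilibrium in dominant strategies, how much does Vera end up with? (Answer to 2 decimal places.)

A player with share s gets back 2.7·s per unit contributed, so full contribution is dominant for anyone with s > 1/2.7 = 0.3704 and zero contribution is dominant for anyone below.
The only share above 0.3704 is Ines's 7/18, contributing 45; the remaining 5 contribute 0. Total contributed: 45.
Vera keeps 45 and receives 2.7 × 45 × 2/18 = 13.50 from the chores-and-supplies kitty, for a payoff of 58.50.

58.50 dollars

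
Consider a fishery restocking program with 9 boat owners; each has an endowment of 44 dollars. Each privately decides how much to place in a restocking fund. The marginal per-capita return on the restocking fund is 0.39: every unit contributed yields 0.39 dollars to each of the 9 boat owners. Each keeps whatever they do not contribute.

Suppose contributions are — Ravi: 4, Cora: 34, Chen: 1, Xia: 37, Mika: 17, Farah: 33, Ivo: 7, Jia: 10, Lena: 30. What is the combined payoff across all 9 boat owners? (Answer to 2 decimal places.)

Total contributed: 4 + 34 + 1 + 37 + 17 + 33 + 7 + 10 + 30 = 173; total kept: 9 × 44 − 173 = 223.
The restocking fund pays out 0.39 × 9 × 173 = 607.23 in aggregate.
Group total = 223 + 607.23 = 830.23.

830.23 dollars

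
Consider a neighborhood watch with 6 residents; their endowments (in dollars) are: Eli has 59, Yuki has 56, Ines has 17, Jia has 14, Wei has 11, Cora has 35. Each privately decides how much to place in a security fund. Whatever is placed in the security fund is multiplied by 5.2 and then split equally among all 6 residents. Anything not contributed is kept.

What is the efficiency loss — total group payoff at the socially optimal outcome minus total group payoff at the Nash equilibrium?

806.40 dollars

The private return per contributed unit is 5.2/6 = 0.8667 < 1 for every player regardless of endowment, so the Nash equilibrium is zero contribution and the group total is Σ E_j = 59 + 56 + 17 + 14 + 11 + 35 = 192.
Each contributed unit returns 5.200 to the group, so the social optimum is full contribution by everyone: group total = 5.200 × 192 = 998.40.
Efficiency loss = (5.200 − 1) × 192 = 806.40.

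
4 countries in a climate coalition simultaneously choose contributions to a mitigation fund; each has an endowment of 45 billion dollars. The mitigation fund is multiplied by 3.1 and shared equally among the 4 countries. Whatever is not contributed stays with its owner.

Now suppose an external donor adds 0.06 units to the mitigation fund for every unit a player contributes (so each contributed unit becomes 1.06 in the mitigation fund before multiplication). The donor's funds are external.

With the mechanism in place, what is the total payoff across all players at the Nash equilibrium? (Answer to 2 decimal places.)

180.00 billion dollars

Even with the mechanism, each unit contributed returns only 3.1 × 1.06 / 4 = 0.8215 per unit of net cost, so contributing nothing is still dominant.
At the Nash equilibrium no one contributes; group total payoff = 4 × 45 = 180.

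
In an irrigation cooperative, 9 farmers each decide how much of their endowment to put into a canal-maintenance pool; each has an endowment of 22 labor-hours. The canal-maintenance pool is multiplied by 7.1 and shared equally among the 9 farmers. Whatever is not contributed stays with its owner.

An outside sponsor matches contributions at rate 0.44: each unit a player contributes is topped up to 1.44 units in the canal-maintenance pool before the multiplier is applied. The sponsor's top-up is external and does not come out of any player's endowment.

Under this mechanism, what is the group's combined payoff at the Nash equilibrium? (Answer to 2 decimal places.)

With the mechanism, a contributed unit returns 7.1 × 1.44 / 9 = 1.1360 per unit of net cost to the contributor — now above 1 — so contributing fully is weakly dominant for every player.
So the Nash equilibrium is full contribution by all 9; the group earns 7.1 × 1.44 × 198 = 2024.35.

2024.35 labor-hours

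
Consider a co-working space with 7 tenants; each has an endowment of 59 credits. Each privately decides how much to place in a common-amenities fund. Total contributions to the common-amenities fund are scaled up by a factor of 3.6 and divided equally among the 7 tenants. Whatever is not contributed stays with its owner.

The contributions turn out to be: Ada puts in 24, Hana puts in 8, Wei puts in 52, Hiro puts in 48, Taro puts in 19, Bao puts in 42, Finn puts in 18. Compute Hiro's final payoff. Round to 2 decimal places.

Total contributed: 24 + 8 + 52 + 48 + 19 + 42 + 18 = 211.
Each receives 3.6 × 211 / 7 = 108.51 from the common-amenities fund.
Hiro keeps 59 − 48 = 11, so Hiro's payoff is 11 + 108.51 = 119.51.

119.51 credits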